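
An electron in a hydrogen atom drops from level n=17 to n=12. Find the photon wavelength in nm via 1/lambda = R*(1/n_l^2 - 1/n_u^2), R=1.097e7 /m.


1/lambda = R * (1/n_l^2 - 1/n_u^2)
= 1.097e7 * (1/12^2 - 1/17^2)
= 1.097e7 * (0.006944 - 0.00346)
= 1.097e7 * 0.003484
= 3.8222e+04 /m
lambda = 1 / 3.8222e+04 = 26162.8894 nm

26162.8894


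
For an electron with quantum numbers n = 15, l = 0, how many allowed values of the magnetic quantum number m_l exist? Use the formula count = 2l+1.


m_l ranges from -l to +l in integer steps
So m_l goes from -0 to +0
Count = 2l + 1 = 2*0 + 1
= 1

1


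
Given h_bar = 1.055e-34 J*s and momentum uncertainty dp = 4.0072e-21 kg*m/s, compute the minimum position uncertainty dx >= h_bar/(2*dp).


dx = h_bar / (2 * dp)
= 1.055e-34 / (2 * 4.0072e-21)
= 1.055e-34 / 8.0144e-21
= 1.3164e-14 m

1.3164e-14


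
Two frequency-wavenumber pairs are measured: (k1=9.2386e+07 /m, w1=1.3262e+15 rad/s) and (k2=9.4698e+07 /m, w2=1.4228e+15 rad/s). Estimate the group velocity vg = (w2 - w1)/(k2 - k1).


vg = (w2 - w1) / (k2 - k1)
= (1.4228e+15 - 1.3262e+15) / (9.4698e+07 - 9.2386e+07)
= 9.6600e+13 / 2.3120e+06
= 4.1782e+07 m/s

4.1782e+07


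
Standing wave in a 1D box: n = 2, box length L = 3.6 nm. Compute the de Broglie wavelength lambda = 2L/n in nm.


lambda = 2L / n
= 2 * 3.6 / 2
= 7.2 / 2
= 3.6 nm

3.6


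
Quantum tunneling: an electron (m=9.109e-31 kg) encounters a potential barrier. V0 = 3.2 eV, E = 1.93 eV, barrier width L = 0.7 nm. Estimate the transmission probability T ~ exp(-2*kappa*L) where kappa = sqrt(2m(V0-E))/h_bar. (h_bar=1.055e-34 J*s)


V0 - E = 1.27 eV = 2.0345e-19 J
kappa = sqrt(2 * m * (V0-E)) / h_bar
= sqrt(2 * 9.109e-31 * 2.0345e-19) / 1.055e-34
= 5.7707e+09 /m
2*kappa*L = 2 * 5.7707e+09 * 0.7e-9
= 8.079
T = exp(-8.079) = 3.099726e-04

3.099726e-04


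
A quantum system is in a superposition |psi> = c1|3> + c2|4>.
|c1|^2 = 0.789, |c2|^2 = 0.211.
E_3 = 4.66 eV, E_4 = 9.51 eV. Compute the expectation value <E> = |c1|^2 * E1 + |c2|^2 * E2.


<E> = |c1|^2 * E1 + |c2|^2 * E2
= 0.789 * 4.66 + 0.211 * 9.51
= 3.6767 + 2.0066
= 5.6833 eV

5.6833


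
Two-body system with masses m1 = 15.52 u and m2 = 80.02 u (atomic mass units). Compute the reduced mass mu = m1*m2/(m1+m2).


mu = m1 * m2 / (m1 + m2)
= 15.52 * 80.02 / (15.52 + 80.02)
= 1241.9104 / 95.54
= 12.9989 u

12.9989


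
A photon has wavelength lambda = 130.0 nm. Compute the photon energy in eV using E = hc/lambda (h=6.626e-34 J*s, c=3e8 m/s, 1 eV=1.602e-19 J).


E = hc / lambda
= (6.626e-34)(3e8) / (130.0e-9)
= 1.9878e-25 / 1.3000e-07
= 1.5291e-18 J
Converting to eV: 1.5291e-18 / 1.602e-19
= 9.5448 eV

9.5448


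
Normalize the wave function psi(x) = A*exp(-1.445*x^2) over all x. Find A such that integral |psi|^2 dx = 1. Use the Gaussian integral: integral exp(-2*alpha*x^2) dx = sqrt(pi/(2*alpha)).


integral |psi|^2 dx = A^2 * sqrt(pi/(2*alpha)) = 1
A^2 = sqrt(2*alpha/pi)
= sqrt(2 * 1.445 / pi)
= 0.959122
A = sqrt(0.959122)
= 0.9793

0.9793


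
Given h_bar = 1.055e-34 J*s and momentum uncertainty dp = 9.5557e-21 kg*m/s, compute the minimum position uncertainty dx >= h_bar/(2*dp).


dx = h_bar / (2 * dp)
= 1.055e-34 / (2 * 9.5557e-21)
= 1.055e-34 / 1.9111e-20
= 5.5203e-15 m

5.5203e-15


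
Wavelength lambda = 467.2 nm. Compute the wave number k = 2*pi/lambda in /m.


k = 2 * pi / lambda
= 6.2832 / (467.2e-9)
= 6.2832 / 4.6720e-07
= 1.3449e+07 /m

1.3449e+07


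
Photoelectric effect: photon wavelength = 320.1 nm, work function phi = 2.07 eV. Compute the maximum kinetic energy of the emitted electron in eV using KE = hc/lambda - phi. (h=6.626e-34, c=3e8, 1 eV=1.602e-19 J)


E_photon = hc / lambda
= (6.626e-34)(3e8) / (320.1e-9)
= 6.2099e-19 J
= 3.8764 eV
KE = E_photon - phi
= 3.8764 - 2.07
= 1.8064 eV

1.8064


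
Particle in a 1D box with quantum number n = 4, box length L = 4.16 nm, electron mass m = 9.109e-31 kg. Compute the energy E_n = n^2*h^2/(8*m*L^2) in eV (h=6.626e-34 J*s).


E = n^2 * h^2 / (8 * m * L^2)
= 4^2 * (6.626e-34)^2 / (8 * 9.109e-31 * (4.16e-9)^2)
= 16 * 4.3904e-67 / (8 * 9.109e-31 * 1.7306e-17)
= 5.5703e-20 J
= 0.3477 eV

0.3477


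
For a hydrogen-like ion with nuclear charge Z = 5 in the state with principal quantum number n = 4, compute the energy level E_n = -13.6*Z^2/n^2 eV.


E_n = -13.6 * Z^2 / n^2
= -13.6 * 5^2 / 4^2
= -13.6 * 25 / 16
= -21.25 eV

-21.25


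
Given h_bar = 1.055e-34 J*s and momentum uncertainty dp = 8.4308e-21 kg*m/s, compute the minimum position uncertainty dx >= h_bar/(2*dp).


dx = h_bar / (2 * dp)
= 1.055e-34 / (2 * 8.4308e-21)
= 1.055e-34 / 1.6862e-20
= 6.2568e-15 m

6.2568e-15


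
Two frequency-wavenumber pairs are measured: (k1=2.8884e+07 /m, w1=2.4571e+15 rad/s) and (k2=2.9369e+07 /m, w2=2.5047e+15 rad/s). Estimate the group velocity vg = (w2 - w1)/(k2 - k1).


vg = (w2 - w1) / (k2 - k1)
= (2.5047e+15 - 2.4571e+15) / (2.9369e+07 - 2.8884e+07)
= 4.7600e+13 / 4.8500e+05
= 9.8144e+07 m/s

9.8144e+07


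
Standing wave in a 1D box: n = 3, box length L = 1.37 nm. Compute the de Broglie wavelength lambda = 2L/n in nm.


lambda = 2L / n
= 2 * 1.37 / 3
= 2.74 / 3
= 0.9133 nm

0.9133


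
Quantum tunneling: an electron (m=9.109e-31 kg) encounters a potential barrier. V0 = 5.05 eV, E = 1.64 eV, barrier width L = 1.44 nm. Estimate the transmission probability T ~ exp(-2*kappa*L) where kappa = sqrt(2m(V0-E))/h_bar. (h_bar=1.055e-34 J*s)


V0 - E = 3.41 eV = 5.4628e-19 J
kappa = sqrt(2 * m * (V0-E)) / h_bar
= sqrt(2 * 9.109e-31 * 5.4628e-19) / 1.055e-34
= 9.4560e+09 /m
2*kappa*L = 2 * 9.4560e+09 * 1.44e-9
= 27.2332
T = exp(-27.2332) = 1.488564e-12

1.488564e-12


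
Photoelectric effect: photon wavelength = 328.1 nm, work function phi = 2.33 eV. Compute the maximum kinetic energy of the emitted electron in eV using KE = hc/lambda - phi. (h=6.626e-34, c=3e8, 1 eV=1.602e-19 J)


E_photon = hc / lambda
= (6.626e-34)(3e8) / (328.1e-9)
= 6.0585e-19 J
= 3.7818 eV
KE = E_photon - phi
= 3.7818 - 2.33
= 1.4518 eV

1.4518


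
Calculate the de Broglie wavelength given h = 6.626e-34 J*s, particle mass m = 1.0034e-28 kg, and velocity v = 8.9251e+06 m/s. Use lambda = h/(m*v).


lambda = h / (m * v)
= 6.626e-34 / (1.0034e-28 * 8.9251e+06)
= 6.626e-34 / 8.9554e-22
= 7.3989e-13 m

7.3989e-13


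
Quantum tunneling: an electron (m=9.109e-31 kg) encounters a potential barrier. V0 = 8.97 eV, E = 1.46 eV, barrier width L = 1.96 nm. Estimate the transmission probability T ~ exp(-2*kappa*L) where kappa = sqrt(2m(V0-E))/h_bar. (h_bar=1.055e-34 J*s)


V0 - E = 7.51 eV = 1.2031e-18 J
kappa = sqrt(2 * m * (V0-E)) / h_bar
= sqrt(2 * 9.109e-31 * 1.2031e-18) / 1.055e-34
= 1.4033e+10 /m
2*kappa*L = 2 * 1.4033e+10 * 1.96e-9
= 55.0092
T = exp(-55.0092) = 1.287704e-24

1.287704e-24


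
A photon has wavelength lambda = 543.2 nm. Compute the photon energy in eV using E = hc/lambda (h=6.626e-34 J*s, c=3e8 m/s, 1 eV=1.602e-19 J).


E = hc / lambda
= (6.626e-34)(3e8) / (543.2e-9)
= 1.9878e-25 / 5.4320e-07
= 3.6594e-19 J
Converting to eV: 3.6594e-19 / 1.602e-19
= 2.2843 eV

2.2843


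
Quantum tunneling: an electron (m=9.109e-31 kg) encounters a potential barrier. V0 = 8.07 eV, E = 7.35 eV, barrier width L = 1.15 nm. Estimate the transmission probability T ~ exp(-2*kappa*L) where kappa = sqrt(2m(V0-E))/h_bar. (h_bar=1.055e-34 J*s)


V0 - E = 0.72 eV = 1.1534e-19 J
kappa = sqrt(2 * m * (V0-E)) / h_bar
= sqrt(2 * 9.109e-31 * 1.1534e-19) / 1.055e-34
= 4.3451e+09 /m
2*kappa*L = 2 * 4.3451e+09 * 1.15e-9
= 9.9936
T = exp(-9.9936) = 4.569009e-05

4.569009e-05


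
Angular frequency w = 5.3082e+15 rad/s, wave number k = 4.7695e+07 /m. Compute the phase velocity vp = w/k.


vp = w / k
= 5.3082e+15 / 4.7695e+07
= 1.1129e+08 m/s

1.1129e+08


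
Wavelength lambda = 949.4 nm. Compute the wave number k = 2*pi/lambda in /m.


k = 2 * pi / lambda
= 6.2832 / (949.4e-9)
= 6.2832 / 9.4940e-07
= 6.6181e+06 /m

6.6181e+06


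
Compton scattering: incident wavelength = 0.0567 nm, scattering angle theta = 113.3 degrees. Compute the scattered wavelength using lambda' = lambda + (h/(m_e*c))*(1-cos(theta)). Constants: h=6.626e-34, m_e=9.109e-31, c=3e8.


Compton wavelength: h/(m_e*c) = 2.4247e-12 m
d_lambda = 2.4247e-12 * (1 - cos(113.3 deg))
= 2.4247e-12 * 1.395546
= 3.3838e-12 m = 0.003384 nm
lambda' = 0.0567 + 0.003384
= 0.060084 nm

0.060084


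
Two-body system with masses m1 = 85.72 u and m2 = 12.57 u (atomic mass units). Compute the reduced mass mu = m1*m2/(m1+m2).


mu = m1 * m2 / (m1 + m2)
= 85.72 * 12.57 / (85.72 + 12.57)
= 1077.5004 / 98.29
= 10.9625 u

10.9625


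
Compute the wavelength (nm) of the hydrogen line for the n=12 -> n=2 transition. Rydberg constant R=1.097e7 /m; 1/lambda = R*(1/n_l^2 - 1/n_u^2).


1/lambda = R * (1/n_l^2 - 1/n_u^2)
= 1.097e7 * (1/2^2 - 1/12^2)
= 1.097e7 * (0.25 - 0.006944)
= 1.097e7 * 0.243056
= 2.6663e+06 /m
lambda = 1 / 2.6663e+06 = 375.0488 nm

375.0488


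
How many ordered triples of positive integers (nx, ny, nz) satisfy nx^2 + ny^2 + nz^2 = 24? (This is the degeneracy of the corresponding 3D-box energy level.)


Enumerate all (nx, ny, nz) with nx^2 + ny^2 + nz^2 = 24:
(2,2,4)
(2,4,2)
(4,2,2)
Total degeneracy = 3

3


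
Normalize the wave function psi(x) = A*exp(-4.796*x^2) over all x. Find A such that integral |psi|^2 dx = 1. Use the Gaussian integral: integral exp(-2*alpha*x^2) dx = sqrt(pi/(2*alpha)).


integral |psi|^2 dx = A^2 * sqrt(pi/(2*alpha)) = 1
A^2 = sqrt(2*alpha/pi)
= sqrt(2 * 4.796 / pi)
= 1.747349
A = sqrt(1.747349)
= 1.3219

1.3219


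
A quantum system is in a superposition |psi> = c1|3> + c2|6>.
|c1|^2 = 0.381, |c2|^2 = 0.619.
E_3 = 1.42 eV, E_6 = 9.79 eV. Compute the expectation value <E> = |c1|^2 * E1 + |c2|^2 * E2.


<E> = |c1|^2 * E1 + |c2|^2 * E2
= 0.381 * 1.42 + 0.619 * 9.79
= 0.541 + 6.06
= 6.601 eV

6.601


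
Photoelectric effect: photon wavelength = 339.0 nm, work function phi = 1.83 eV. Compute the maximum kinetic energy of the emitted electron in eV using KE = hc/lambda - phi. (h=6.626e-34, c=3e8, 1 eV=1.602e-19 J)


E_photon = hc / lambda
= (6.626e-34)(3e8) / (339.0e-9)
= 5.8637e-19 J
= 3.6602 eV
KE = E_photon - phi
= 3.6602 - 1.83
= 1.8302 eV

1.8302


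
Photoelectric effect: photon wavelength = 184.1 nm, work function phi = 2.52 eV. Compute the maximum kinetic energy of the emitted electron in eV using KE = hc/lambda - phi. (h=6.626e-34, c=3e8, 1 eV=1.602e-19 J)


E_photon = hc / lambda
= (6.626e-34)(3e8) / (184.1e-9)
= 1.0797e-18 J
= 6.7399 eV
KE = E_photon - phi
= 6.7399 - 2.52
= 4.2199 eV

4.2199


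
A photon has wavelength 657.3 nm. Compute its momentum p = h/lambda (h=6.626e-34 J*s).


p = h / lambda
= 6.626e-34 / (657.3e-9)
= 6.626e-34 / 6.5730e-07
= 1.0081e-27 kg*m/s

1.0081e-27


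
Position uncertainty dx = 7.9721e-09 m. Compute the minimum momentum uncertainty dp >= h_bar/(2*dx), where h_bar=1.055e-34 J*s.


dp = h_bar / (2 * dx)
= 1.055e-34 / (2 * 7.9721e-09)
= 1.055e-34 / 1.5944e-08
= 6.6168e-27 kg*m/s

6.6168e-27


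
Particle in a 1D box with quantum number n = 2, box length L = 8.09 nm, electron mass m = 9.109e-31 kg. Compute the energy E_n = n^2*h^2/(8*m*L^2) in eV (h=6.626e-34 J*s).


E = n^2 * h^2 / (8 * m * L^2)
= 2^2 * (6.626e-34)^2 / (8 * 9.109e-31 * (8.09e-9)^2)
= 4 * 4.3904e-67 / (8 * 9.109e-31 * 6.5448e-17)
= 3.6822e-21 J
= 0.023 eV

0.023


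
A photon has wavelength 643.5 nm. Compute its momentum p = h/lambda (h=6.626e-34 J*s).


p = h / lambda
= 6.626e-34 / (643.5e-9)
= 6.626e-34 / 6.4350e-07
= 1.0297e-27 kg*m/s

1.0297e-27


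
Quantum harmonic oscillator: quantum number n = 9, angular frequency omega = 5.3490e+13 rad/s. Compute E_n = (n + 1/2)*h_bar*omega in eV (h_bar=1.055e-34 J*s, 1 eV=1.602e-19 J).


E = (n + 1/2) * h_bar * omega
= (9 + 0.5) * 1.055e-34 * 5.3490e+13
= 9.5 * 5.6432e-21
= 5.3610e-20 J
= 0.3346 eV

0.3346


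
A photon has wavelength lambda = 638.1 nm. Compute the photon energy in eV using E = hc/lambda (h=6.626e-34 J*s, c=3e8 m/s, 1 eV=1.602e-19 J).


E = hc / lambda
= (6.626e-34)(3e8) / (638.1e-9)
= 1.9878e-25 / 6.3810e-07
= 3.1152e-19 J
Converting to eV: 3.1152e-19 / 1.602e-19
= 1.9446 eV

1.9446


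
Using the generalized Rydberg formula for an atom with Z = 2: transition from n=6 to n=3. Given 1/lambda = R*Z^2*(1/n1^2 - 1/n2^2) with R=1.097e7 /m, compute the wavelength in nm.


1/lambda = R * Z^2 * (1/n1^2 - 1/n2^2)
= 1.097e7 * 2^2 * (1/3^2 - 1/6^2)
= 1.097e7 * 4 * (0.111111 - 0.027778)
= 3.6567e+06 /m
lambda = 1 / 3.6567e+06
= 273.4731 nm

273.4731


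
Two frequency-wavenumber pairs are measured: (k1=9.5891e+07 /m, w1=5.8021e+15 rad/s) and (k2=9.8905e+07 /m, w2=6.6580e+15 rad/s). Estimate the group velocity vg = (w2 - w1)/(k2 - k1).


vg = (w2 - w1) / (k2 - k1)
= (6.6580e+15 - 5.8021e+15) / (9.8905e+07 - 9.5891e+07)
= 8.5590e+14 / 3.0140e+06
= 2.8397e+08 m/s

2.8397e+08


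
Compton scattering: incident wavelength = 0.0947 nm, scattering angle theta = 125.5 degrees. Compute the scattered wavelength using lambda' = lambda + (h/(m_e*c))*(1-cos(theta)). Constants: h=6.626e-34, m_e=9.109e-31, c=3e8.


Compton wavelength: h/(m_e*c) = 2.4247e-12 m
d_lambda = 2.4247e-12 * (1 - cos(125.5 deg))
= 2.4247e-12 * 1.580703
= 3.8327e-12 m = 0.003833 nm
lambda' = 0.0947 + 0.003833
= 0.098533 nm

0.098533


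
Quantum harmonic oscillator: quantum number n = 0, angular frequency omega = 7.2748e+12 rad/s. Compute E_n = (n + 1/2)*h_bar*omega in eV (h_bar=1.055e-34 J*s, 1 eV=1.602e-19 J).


E = (n + 1/2) * h_bar * omega
= (0 + 0.5) * 1.055e-34 * 7.2748e+12
= 0.5 * 7.6749e-22
= 3.8375e-22 J
= 0.0024 eV

0.0024


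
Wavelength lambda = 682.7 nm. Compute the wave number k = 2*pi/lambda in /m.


k = 2 * pi / lambda
= 6.2832 / (682.7e-9)
= 6.2832 / 6.8270e-07
= 9.2034e+06 /m

9.2034e+06


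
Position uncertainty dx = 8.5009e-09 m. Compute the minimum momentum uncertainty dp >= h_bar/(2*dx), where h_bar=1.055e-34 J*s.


dp = h_bar / (2 * dx)
= 1.055e-34 / (2 * 8.5009e-09)
= 1.055e-34 / 1.7002e-08
= 6.2052e-27 kg*m/s

6.2052e-27


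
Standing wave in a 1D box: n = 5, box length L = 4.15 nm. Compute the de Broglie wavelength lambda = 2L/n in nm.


lambda = 2L / n
= 2 * 4.15 / 5
= 8.3 / 5
= 1.66 nm

1.66


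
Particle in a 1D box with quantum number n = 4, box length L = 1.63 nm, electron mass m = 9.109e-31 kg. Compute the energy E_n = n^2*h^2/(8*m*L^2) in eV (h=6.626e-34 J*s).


E = n^2 * h^2 / (8 * m * L^2)
= 4^2 * (6.626e-34)^2 / (8 * 9.109e-31 * (1.63e-9)^2)
= 16 * 4.3904e-67 / (8 * 9.109e-31 * 2.6569e-18)
= 3.6282e-19 J
= 2.2648 eV

2.2648


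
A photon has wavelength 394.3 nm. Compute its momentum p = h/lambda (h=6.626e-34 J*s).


p = h / lambda
= 6.626e-34 / (394.3e-9)
= 6.626e-34 / 3.9430e-07
= 1.6804e-27 kg*m/s

1.6804e-27


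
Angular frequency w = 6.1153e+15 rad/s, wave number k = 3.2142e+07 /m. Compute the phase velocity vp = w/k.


vp = w / k
= 6.1153e+15 / 3.2142e+07
= 1.9026e+08 m/s

1.9026e+08


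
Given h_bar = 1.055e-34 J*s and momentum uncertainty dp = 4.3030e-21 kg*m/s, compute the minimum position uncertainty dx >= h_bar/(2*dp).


dx = h_bar / (2 * dp)
= 1.055e-34 / (2 * 4.3030e-21)
= 1.055e-34 / 8.6060e-21
= 1.2259e-14 m

1.2259e-14


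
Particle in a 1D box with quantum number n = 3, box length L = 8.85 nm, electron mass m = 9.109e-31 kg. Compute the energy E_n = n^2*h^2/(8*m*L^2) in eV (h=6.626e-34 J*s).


E = n^2 * h^2 / (8 * m * L^2)
= 3^2 * (6.626e-34)^2 / (8 * 9.109e-31 * (8.85e-9)^2)
= 9 * 4.3904e-67 / (8 * 9.109e-31 * 7.8323e-17)
= 6.9231e-21 J
= 0.0432 eV

0.0432


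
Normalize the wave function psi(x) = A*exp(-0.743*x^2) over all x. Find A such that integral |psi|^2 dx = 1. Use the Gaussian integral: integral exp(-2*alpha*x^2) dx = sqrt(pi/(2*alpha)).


integral |psi|^2 dx = A^2 * sqrt(pi/(2*alpha)) = 1
A^2 = sqrt(2*alpha/pi)
= sqrt(2 * 0.743 / pi)
= 0.687756
A = sqrt(0.687756)
= 0.8293

0.8293


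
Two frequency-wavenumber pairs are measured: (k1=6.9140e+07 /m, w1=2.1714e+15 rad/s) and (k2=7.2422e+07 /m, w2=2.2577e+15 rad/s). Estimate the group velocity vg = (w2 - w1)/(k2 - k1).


vg = (w2 - w1) / (k2 - k1)
= (2.2577e+15 - 2.1714e+15) / (7.2422e+07 - 6.9140e+07)
= 8.6300e+13 / 3.2820e+06
= 2.6295e+07 m/s

2.6295e+07


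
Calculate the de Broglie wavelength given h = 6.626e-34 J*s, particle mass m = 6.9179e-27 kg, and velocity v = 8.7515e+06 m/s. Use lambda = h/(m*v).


lambda = h / (m * v)
= 6.626e-34 / (6.9179e-27 * 8.7515e+06)
= 6.626e-34 / 6.0542e-20
= 1.0944e-14 m

1.0944e-14


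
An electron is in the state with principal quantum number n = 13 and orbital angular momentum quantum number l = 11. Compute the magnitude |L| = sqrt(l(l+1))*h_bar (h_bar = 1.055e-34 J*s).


L = sqrt(l*(l+1)) * h_bar
= sqrt(11 * 12) * 1.055e-34
= sqrt(132) * 1.055e-34
= 11.4891 * 1.055e-34
= 1.2121e-33 J*s

1.2121e-33


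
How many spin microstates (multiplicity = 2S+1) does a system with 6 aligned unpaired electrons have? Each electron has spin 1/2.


Total spin S = N * (1/2) = 6 * 0.5 = 3.0
Spin multiplicity = 2S + 1
= 2 * 3.0 + 1
= 7

7


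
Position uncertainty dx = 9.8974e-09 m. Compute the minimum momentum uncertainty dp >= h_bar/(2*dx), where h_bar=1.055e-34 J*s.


dp = h_bar / (2 * dx)
= 1.055e-34 / (2 * 9.8974e-09)
= 1.055e-34 / 1.9795e-08
= 5.3297e-27 kg*m/s

5.3297e-27


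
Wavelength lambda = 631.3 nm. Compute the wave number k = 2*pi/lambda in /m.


k = 2 * pi / lambda
= 6.2832 / (631.3e-9)
= 6.2832 / 6.3130e-07
= 9.9528e+06 /m

9.9528e+06


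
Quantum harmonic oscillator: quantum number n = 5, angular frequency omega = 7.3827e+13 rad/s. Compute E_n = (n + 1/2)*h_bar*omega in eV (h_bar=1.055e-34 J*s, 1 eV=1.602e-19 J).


E = (n + 1/2) * h_bar * omega
= (5 + 0.5) * 1.055e-34 * 7.3827e+13
= 5.5 * 7.7887e-21
= 4.2838e-20 J
= 0.2674 eV

0.2674


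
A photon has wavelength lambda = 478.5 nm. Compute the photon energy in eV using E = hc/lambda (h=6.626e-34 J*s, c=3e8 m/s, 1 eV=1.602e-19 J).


E = hc / lambda
= (6.626e-34)(3e8) / (478.5e-9)
= 1.9878e-25 / 4.7850e-07
= 4.1542e-19 J
Converting to eV: 4.1542e-19 / 1.602e-19
= 2.5932 eV

2.5932


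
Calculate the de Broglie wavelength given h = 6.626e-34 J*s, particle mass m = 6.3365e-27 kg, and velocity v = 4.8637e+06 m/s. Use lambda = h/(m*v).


lambda = h / (m * v)
= 6.626e-34 / (6.3365e-27 * 4.8637e+06)
= 6.626e-34 / 3.0819e-20
= 2.1500e-14 m

2.1500e-14


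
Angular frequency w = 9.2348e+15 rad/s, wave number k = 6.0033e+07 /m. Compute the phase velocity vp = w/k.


vp = w / k
= 9.2348e+15 / 6.0033e+07
= 1.5383e+08 m/s

1.5383e+08


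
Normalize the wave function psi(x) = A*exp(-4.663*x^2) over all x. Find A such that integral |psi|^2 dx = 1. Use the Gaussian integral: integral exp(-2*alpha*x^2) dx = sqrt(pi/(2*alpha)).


integral |psi|^2 dx = A^2 * sqrt(pi/(2*alpha)) = 1
A^2 = sqrt(2*alpha/pi)
= sqrt(2 * 4.663 / pi)
= 1.72295
A = sqrt(1.72295)
= 1.3126

1.3126


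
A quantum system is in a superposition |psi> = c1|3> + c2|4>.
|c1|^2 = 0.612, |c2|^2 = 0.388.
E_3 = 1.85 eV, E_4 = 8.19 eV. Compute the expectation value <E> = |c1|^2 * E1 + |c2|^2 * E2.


<E> = |c1|^2 * E1 + |c2|^2 * E2
= 0.612 * 1.85 + 0.388 * 8.19
= 1.1322 + 3.1777
= 4.3099 eV

4.3099


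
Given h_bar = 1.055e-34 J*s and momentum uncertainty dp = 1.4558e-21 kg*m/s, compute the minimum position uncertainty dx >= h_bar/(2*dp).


dx = h_bar / (2 * dp)
= 1.055e-34 / (2 * 1.4558e-21)
= 1.055e-34 / 2.9116e-21
= 3.6234e-14 m

3.6234e-14


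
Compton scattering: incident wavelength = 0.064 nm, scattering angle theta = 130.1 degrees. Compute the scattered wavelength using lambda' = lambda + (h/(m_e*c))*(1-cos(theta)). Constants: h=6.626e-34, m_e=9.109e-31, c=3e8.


Compton wavelength: h/(m_e*c) = 2.4247e-12 m
d_lambda = 2.4247e-12 * (1 - cos(130.1 deg))
= 2.4247e-12 * 1.644124
= 3.9865e-12 m = 0.003987 nm
lambda' = 0.064 + 0.003987
= 0.067987 nm

0.067987


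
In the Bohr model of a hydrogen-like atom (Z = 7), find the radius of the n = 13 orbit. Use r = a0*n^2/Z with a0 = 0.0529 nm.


r = a0 * n^2 / Z
= 0.0529 * 13^2 / 7
= 0.0529 * 169 / 7
= 1.2772 nm

1.2772


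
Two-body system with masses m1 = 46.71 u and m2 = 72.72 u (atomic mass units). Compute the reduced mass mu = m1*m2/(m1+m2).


mu = m1 * m2 / (m1 + m2)
= 46.71 * 72.72 / (46.71 + 72.72)
= 3396.7512 / 119.43
= 28.4414 u

28.4414


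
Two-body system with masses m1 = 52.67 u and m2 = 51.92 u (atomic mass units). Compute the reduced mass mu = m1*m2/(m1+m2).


mu = m1 * m2 / (m1 + m2)
= 52.67 * 51.92 / (52.67 + 51.92)
= 2734.6264 / 104.59
= 26.1462 u

26.1462


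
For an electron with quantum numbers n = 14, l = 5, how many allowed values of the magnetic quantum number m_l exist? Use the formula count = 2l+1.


m_l ranges from -l to +l in integer steps
So m_l goes from -5 to +5
Count = 2l + 1 = 2*5 + 1
= 11

11


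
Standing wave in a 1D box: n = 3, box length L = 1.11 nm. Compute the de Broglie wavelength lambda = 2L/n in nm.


lambda = 2L / n
= 2 * 1.11 / 3
= 2.22 / 3
= 0.74 nm

0.74


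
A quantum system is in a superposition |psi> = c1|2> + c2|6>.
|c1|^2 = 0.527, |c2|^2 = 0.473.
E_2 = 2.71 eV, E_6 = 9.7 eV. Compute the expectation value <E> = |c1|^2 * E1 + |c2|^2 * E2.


<E> = |c1|^2 * E1 + |c2|^2 * E2
= 0.527 * 2.71 + 0.473 * 9.7
= 1.4282 + 4.5881
= 6.0163 eV

6.0163


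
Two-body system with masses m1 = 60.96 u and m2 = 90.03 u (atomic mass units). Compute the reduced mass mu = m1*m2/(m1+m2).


mu = m1 * m2 / (m1 + m2)
= 60.96 * 90.03 / (60.96 + 90.03)
= 5488.2288 / 150.99
= 36.3483 u

36.3483


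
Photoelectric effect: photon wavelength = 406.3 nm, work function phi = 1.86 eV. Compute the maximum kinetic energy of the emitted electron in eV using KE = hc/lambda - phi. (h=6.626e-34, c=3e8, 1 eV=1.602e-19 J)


E_photon = hc / lambda
= (6.626e-34)(3e8) / (406.3e-9)
= 4.8924e-19 J
= 3.054 eV
KE = E_photon - phi
= 3.054 - 1.86
= 1.194 eV

1.194


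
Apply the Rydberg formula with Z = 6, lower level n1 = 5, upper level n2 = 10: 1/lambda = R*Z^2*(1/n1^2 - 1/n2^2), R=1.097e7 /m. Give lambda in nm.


1/lambda = R * Z^2 * (1/n1^2 - 1/n2^2)
= 1.097e7 * 6^2 * (1/5^2 - 1/10^2)
= 1.097e7 * 36 * (0.04 - 0.01)
= 1.1848e+07 /m
lambda = 1 / 1.1848e+07
= 84.4053 nm

84.4053


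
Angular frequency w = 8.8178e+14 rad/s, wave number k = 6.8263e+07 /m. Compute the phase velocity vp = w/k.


vp = w / k
= 8.8178e+14 / 6.8263e+07
= 1.2917e+07 m/s

1.2917e+07


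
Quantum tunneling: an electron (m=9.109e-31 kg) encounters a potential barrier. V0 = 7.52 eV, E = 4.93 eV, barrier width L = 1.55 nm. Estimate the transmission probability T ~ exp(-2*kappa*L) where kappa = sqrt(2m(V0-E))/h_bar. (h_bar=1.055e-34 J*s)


V0 - E = 2.59 eV = 4.1492e-19 J
kappa = sqrt(2 * m * (V0-E)) / h_bar
= sqrt(2 * 9.109e-31 * 4.1492e-19) / 1.055e-34
= 8.2410e+09 /m
2*kappa*L = 2 * 8.2410e+09 * 1.55e-9
= 25.547
T = exp(-25.547) = 8.036336e-12

8.036336e-12


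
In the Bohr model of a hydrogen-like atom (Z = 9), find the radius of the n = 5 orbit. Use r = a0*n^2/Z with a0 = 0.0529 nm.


r = a0 * n^2 / Z
= 0.0529 * 5^2 / 9
= 0.0529 * 25 / 9
= 0.1469 nm

0.1469


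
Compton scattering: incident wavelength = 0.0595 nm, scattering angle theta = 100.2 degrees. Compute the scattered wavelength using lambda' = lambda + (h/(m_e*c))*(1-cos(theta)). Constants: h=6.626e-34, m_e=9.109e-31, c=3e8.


Compton wavelength: h/(m_e*c) = 2.4247e-12 m
d_lambda = 2.4247e-12 * (1 - cos(100.2 deg))
= 2.4247e-12 * 1.177085
= 2.8541e-12 m = 0.002854 nm
lambda' = 0.0595 + 0.002854
= 0.062354 nm

0.062354


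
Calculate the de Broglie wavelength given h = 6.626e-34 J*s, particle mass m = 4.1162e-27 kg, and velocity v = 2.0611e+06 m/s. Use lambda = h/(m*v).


lambda = h / (m * v)
= 6.626e-34 / (4.1162e-27 * 2.0611e+06)
= 6.626e-34 / 8.4839e-21
= 7.8101e-14 m

7.8101e-14


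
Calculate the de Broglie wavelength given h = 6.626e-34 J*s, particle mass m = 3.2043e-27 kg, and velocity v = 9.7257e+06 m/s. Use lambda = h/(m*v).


lambda = h / (m * v)
= 6.626e-34 / (3.2043e-27 * 9.7257e+06)
= 6.626e-34 / 3.1164e-20
= 2.1262e-14 m

2.1262e-14


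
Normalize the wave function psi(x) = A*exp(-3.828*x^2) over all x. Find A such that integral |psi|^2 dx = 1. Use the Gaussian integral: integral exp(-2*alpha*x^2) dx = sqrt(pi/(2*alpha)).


integral |psi|^2 dx = A^2 * sqrt(pi/(2*alpha)) = 1
A^2 = sqrt(2*alpha/pi)
= sqrt(2 * 3.828 / pi)
= 1.561083
A = sqrt(1.561083)
= 1.2494

1.2494


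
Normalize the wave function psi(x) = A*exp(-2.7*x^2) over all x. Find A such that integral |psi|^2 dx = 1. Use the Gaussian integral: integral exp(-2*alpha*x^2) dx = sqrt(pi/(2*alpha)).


integral |psi|^2 dx = A^2 * sqrt(pi/(2*alpha)) = 1
A^2 = sqrt(2*alpha/pi)
= sqrt(2 * 2.7 / pi)
= 1.311058
A = sqrt(1.311058)
= 1.145

1.145


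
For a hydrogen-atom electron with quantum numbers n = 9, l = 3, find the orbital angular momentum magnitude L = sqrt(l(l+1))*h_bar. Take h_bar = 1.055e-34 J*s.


L = sqrt(l*(l+1)) * h_bar
= sqrt(3 * 4) * 1.055e-34
= sqrt(12) * 1.055e-34
= 3.4641 * 1.055e-34
= 3.6546e-34 J*s

3.6546e-34


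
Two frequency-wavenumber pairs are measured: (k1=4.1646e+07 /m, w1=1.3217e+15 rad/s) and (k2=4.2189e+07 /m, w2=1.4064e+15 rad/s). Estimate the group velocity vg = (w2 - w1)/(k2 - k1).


vg = (w2 - w1) / (k2 - k1)
= (1.4064e+15 - 1.3217e+15) / (4.2189e+07 - 4.1646e+07)
= 8.4700e+13 / 5.4300e+05
= 1.5599e+08 m/s

1.5599e+08


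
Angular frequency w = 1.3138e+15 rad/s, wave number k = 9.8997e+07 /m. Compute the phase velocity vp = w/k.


vp = w / k
= 1.3138e+15 / 9.8997e+07
= 1.3271e+07 m/s

1.3271e+07


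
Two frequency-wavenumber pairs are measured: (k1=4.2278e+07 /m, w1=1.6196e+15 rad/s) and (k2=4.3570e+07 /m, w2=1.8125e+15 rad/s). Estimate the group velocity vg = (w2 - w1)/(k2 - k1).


vg = (w2 - w1) / (k2 - k1)
= (1.8125e+15 - 1.6196e+15) / (4.3570e+07 - 4.2278e+07)
= 1.9290e+14 / 1.2920e+06
= 1.4930e+08 m/s

1.4930e+08


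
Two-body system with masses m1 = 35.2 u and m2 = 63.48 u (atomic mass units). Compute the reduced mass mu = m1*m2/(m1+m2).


mu = m1 * m2 / (m1 + m2)
= 35.2 * 63.48 / (35.2 + 63.48)
= 2234.496 / 98.68
= 22.6439 u

22.6439


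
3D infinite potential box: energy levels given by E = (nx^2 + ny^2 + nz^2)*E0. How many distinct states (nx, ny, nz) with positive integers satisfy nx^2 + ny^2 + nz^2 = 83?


Enumerate all (nx, ny, nz) with nx^2 + ny^2 + nz^2 = 83:
(1,1,9)
(1,9,1)
(3,5,7)
(3,7,5)
(5,3,7)
(5,7,3)
(7,3,5)
(7,5,3)
(9,1,1)
Total degeneracy = 9

9


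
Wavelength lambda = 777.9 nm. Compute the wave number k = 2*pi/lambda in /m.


k = 2 * pi / lambda
= 6.2832 / (777.9e-9)
= 6.2832 / 7.7790e-07
= 8.0771e+06 /m

8.0771e+06


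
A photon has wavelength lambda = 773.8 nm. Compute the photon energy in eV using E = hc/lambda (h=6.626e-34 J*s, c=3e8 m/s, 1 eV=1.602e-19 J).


E = hc / lambda
= (6.626e-34)(3e8) / (773.8e-9)
= 1.9878e-25 / 7.7380e-07
= 2.5689e-19 J
Converting to eV: 2.5689e-19 / 1.602e-19
= 1.6035 eV

1.6035


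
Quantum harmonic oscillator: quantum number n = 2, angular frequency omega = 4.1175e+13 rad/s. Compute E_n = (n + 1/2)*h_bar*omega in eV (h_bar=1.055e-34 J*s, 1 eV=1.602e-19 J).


E = (n + 1/2) * h_bar * omega
= (2 + 0.5) * 1.055e-34 * 4.1175e+13
= 2.5 * 4.3440e-21
= 1.0860e-20 J
= 0.0678 eV

0.0678


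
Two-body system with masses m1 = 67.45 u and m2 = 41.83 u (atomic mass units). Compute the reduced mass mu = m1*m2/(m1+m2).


mu = m1 * m2 / (m1 + m2)
= 67.45 * 41.83 / (67.45 + 41.83)
= 2821.4335 / 109.28
= 25.8184 u

25.8184


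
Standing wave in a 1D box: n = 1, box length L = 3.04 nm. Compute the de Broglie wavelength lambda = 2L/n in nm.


lambda = 2L / n
= 2 * 3.04 / 1
= 6.08 / 1
= 6.08 nm

6.08


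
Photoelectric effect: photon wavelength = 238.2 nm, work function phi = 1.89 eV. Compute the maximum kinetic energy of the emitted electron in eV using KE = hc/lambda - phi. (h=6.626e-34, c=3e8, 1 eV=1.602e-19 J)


E_photon = hc / lambda
= (6.626e-34)(3e8) / (238.2e-9)
= 8.3451e-19 J
= 5.2092 eV
KE = E_photon - phi
= 5.2092 - 1.89
= 3.3192 eV

3.3192


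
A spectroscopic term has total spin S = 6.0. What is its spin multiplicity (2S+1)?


Spin multiplicity = 2S + 1
= 2 * 6.0 + 1
= 12.0 + 1
= 13

13


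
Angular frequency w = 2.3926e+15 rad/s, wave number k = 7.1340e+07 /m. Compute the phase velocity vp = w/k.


vp = w / k
= 2.3926e+15 / 7.1340e+07
= 3.3538e+07 m/s

3.3538e+07


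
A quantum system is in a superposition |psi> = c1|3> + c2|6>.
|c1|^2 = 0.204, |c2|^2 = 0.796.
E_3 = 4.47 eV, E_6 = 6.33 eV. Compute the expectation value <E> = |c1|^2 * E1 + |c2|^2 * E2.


<E> = |c1|^2 * E1 + |c2|^2 * E2
= 0.204 * 4.47 + 0.796 * 6.33
= 0.9119 + 5.0387
= 5.9506 eV

5.9506


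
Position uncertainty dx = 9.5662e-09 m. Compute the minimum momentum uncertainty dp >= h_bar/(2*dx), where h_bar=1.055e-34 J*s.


dp = h_bar / (2 * dx)
= 1.055e-34 / (2 * 9.5662e-09)
= 1.055e-34 / 1.9132e-08
= 5.5142e-27 kg*m/s

5.5142e-27


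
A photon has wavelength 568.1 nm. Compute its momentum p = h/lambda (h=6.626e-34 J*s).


p = h / lambda
= 6.626e-34 / (568.1e-9)
= 6.626e-34 / 5.6810e-07
= 1.1663e-27 kg*m/s

1.1663e-27


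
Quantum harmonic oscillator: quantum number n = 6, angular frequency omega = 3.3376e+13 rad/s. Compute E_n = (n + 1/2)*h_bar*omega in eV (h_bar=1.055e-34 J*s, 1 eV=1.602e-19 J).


E = (n + 1/2) * h_bar * omega
= (6 + 0.5) * 1.055e-34 * 3.3376e+13
= 6.5 * 3.5212e-21
= 2.2888e-20 J
= 0.1429 eV

0.1429


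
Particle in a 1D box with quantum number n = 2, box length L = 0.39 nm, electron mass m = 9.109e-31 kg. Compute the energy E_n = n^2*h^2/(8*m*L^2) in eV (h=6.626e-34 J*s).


E = n^2 * h^2 / (8 * m * L^2)
= 2^2 * (6.626e-34)^2 / (8 * 9.109e-31 * (0.39e-9)^2)
= 4 * 4.3904e-67 / (8 * 9.109e-31 * 1.5210e-19)
= 1.5844e-18 J
= 9.8903 eV

9.8903


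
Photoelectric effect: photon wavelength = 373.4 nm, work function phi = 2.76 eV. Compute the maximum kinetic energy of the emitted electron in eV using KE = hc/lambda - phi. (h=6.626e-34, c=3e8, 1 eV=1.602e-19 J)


E_photon = hc / lambda
= (6.626e-34)(3e8) / (373.4e-9)
= 5.3235e-19 J
= 3.323 eV
KE = E_photon - phi
= 3.323 - 2.76
= 0.563 eV

0.563


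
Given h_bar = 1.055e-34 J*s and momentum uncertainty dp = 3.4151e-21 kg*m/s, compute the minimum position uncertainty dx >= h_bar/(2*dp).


dx = h_bar / (2 * dp)
= 1.055e-34 / (2 * 3.4151e-21)
= 1.055e-34 / 6.8302e-21
= 1.5446e-14 m

1.5446e-14


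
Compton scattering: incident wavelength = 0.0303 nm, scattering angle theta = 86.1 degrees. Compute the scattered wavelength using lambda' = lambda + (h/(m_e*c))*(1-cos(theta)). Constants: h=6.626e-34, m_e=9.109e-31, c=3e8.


Compton wavelength: h/(m_e*c) = 2.4247e-12 m
d_lambda = 2.4247e-12 * (1 - cos(86.1 deg))
= 2.4247e-12 * 0.931985
= 2.2598e-12 m = 0.00226 nm
lambda' = 0.0303 + 0.00226
= 0.03256 nm

0.03256


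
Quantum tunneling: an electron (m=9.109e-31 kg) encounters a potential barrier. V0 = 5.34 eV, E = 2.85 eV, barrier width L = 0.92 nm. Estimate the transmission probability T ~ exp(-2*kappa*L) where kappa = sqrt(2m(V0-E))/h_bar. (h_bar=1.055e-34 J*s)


V0 - E = 2.49 eV = 3.9890e-19 J
kappa = sqrt(2 * m * (V0-E)) / h_bar
= sqrt(2 * 9.109e-31 * 3.9890e-19) / 1.055e-34
= 8.0803e+09 /m
2*kappa*L = 2 * 8.0803e+09 * 0.92e-9
= 14.8678
T = exp(-14.8678) = 3.491383e-07

3.491383e-07


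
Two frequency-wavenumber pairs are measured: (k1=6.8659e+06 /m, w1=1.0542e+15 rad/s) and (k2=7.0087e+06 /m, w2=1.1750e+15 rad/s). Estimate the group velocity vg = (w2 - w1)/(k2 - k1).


vg = (w2 - w1) / (k2 - k1)
= (1.1750e+15 - 1.0542e+15) / (7.0087e+06 - 6.8659e+06)
= 1.2080e+14 / 1.4280e+05
= 8.4594e+08 m/s

8.4594e+08


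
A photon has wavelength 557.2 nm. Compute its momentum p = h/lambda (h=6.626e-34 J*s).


p = h / lambda
= 6.626e-34 / (557.2e-9)
= 6.626e-34 / 5.5720e-07
= 1.1892e-27 kg*m/s

1.1892e-27


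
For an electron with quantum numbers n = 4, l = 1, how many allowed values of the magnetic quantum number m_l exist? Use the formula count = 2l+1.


m_l ranges from -l to +l in integer steps
So m_l goes from -1 to +1
Count = 2l + 1 = 2*1 + 1
= 3

3


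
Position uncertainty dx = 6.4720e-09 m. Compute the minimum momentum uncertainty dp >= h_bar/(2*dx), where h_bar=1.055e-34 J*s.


dp = h_bar / (2 * dx)
= 1.055e-34 / (2 * 6.4720e-09)
= 1.055e-34 / 1.2944e-08
= 8.1505e-27 kg*m/s

8.1505e-27


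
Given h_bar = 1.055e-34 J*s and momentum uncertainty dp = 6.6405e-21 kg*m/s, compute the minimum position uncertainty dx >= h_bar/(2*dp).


dx = h_bar / (2 * dp)
= 1.055e-34 / (2 * 6.6405e-21)
= 1.055e-34 / 1.3281e-20
= 7.9437e-15 m

7.9437e-15


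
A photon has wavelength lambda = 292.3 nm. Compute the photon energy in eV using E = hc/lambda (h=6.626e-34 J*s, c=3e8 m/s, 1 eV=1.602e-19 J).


E = hc / lambda
= (6.626e-34)(3e8) / (292.3e-9)
= 1.9878e-25 / 2.9230e-07
= 6.8005e-19 J
Converting to eV: 6.8005e-19 / 1.602e-19
= 4.245 eV

4.245


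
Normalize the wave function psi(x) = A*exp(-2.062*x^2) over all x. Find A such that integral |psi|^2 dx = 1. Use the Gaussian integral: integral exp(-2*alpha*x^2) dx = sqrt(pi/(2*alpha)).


integral |psi|^2 dx = A^2 * sqrt(pi/(2*alpha)) = 1
A^2 = sqrt(2*alpha/pi)
= sqrt(2 * 2.062 / pi)
= 1.145736
A = sqrt(1.145736)
= 1.0704

1.0704


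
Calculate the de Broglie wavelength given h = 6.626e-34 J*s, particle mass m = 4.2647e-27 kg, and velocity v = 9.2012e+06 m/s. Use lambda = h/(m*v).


lambda = h / (m * v)
= 6.626e-34 / (4.2647e-27 * 9.2012e+06)
= 6.626e-34 / 3.9240e-20
= 1.6886e-14 m

1.6886e-14


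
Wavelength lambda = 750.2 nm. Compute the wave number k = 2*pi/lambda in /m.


k = 2 * pi / lambda
= 6.2832 / (750.2e-9)
= 6.2832 / 7.5020e-07
= 8.3753e+06 /m

8.3753e+06


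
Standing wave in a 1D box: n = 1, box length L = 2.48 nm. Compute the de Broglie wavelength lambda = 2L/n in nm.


lambda = 2L / n
= 2 * 2.48 / 1
= 4.96 / 1
= 4.96 nm

4.96


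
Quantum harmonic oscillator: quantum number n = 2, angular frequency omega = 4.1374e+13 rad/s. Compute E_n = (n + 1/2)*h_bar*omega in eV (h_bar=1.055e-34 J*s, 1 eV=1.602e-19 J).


E = (n + 1/2) * h_bar * omega
= (2 + 0.5) * 1.055e-34 * 4.1374e+13
= 2.5 * 4.3650e-21
= 1.0912e-20 J
= 0.0681 eV

0.0681


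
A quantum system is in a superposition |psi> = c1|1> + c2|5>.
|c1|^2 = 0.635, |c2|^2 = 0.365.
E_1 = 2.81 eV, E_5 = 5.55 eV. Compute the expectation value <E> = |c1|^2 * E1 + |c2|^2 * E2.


<E> = |c1|^2 * E1 + |c2|^2 * E2
= 0.635 * 2.81 + 0.365 * 5.55
= 1.7844 + 2.0257
= 3.8101 eV

3.8101


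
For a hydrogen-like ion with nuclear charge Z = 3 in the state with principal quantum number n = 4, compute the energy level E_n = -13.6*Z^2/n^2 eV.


E_n = -13.6 * Z^2 / n^2
= -13.6 * 3^2 / 4^2
= -13.6 * 9 / 16
= -7.65 eV

-7.65


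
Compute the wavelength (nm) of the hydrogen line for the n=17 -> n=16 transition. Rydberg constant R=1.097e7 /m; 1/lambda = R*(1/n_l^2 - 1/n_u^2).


1/lambda = R * (1/n_l^2 - 1/n_u^2)
= 1.097e7 * (1/16^2 - 1/17^2)
= 1.097e7 * (0.003906 - 0.00346)
= 1.097e7 * 0.000446
= 4.8931e+03 /m
lambda = 1 / 4.8931e+03 = 204370.045 nm

204370.045


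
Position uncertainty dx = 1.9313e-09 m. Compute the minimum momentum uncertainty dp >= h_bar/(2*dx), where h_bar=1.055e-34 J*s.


dp = h_bar / (2 * dx)
= 1.055e-34 / (2 * 1.9313e-09)
= 1.055e-34 / 3.8626e-09
= 2.7313e-26 kg*m/s

2.7313e-26


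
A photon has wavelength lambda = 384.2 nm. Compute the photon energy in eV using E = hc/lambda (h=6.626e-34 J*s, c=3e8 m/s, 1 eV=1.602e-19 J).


E = hc / lambda
= (6.626e-34)(3e8) / (384.2e-9)
= 1.9878e-25 / 3.8420e-07
= 5.1739e-19 J
Converting to eV: 5.1739e-19 / 1.602e-19
= 3.2296 eV

3.2296


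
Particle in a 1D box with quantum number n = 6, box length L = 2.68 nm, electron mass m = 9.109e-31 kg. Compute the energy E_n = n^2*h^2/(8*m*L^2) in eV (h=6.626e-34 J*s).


E = n^2 * h^2 / (8 * m * L^2)
= 6^2 * (6.626e-34)^2 / (8 * 9.109e-31 * (2.68e-9)^2)
= 36 * 4.3904e-67 / (8 * 9.109e-31 * 7.1824e-18)
= 3.0198e-19 J
= 1.885 eV

1.885


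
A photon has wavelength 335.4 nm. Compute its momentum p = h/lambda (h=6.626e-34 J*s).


p = h / lambda
= 6.626e-34 / (335.4e-9)
= 6.626e-34 / 3.3540e-07
= 1.9756e-27 kg*m/s

1.9756e-27


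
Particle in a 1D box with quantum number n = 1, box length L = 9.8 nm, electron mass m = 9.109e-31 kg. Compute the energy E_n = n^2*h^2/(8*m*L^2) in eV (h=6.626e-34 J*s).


E = n^2 * h^2 / (8 * m * L^2)
= 1^2 * (6.626e-34)^2 / (8 * 9.109e-31 * (9.8e-9)^2)
= 1 * 4.3904e-67 / (8 * 9.109e-31 * 9.6040e-17)
= 6.2732e-22 J
= 0.0039 eV

0.0039


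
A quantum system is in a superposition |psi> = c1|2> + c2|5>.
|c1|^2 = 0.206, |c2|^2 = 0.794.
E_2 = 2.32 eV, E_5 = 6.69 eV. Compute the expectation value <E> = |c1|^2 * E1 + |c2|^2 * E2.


<E> = |c1|^2 * E1 + |c2|^2 * E2
= 0.206 * 2.32 + 0.794 * 6.69
= 0.4779 + 5.3119
= 5.7898 eV

5.7898


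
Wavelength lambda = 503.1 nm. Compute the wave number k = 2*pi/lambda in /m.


k = 2 * pi / lambda
= 6.2832 / (503.1e-9)
= 6.2832 / 5.0310e-07
= 1.2489e+07 /m

1.2489e+07


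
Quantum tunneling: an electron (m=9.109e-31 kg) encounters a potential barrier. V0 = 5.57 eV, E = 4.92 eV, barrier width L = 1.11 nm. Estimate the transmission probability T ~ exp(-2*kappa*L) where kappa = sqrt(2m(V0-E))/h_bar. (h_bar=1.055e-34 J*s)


V0 - E = 0.65 eV = 1.0413e-19 J
kappa = sqrt(2 * m * (V0-E)) / h_bar
= sqrt(2 * 9.109e-31 * 1.0413e-19) / 1.055e-34
= 4.1284e+09 /m
2*kappa*L = 2 * 4.1284e+09 * 1.11e-9
= 9.1651
T = exp(-9.1651) = 1.046244e-04

1.046244e-04


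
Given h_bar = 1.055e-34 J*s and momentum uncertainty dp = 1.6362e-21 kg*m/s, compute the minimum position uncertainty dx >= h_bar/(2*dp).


dx = h_bar / (2 * dp)
= 1.055e-34 / (2 * 1.6362e-21)
= 1.055e-34 / 3.2724e-21
= 3.2239e-14 m

3.2239e-14


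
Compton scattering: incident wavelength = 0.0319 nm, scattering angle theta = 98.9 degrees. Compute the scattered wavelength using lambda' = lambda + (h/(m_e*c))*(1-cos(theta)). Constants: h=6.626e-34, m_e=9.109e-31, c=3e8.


Compton wavelength: h/(m_e*c) = 2.4247e-12 m
d_lambda = 2.4247e-12 * (1 - cos(98.9 deg))
= 2.4247e-12 * 1.15471
= 2.7998e-12 m = 0.0028 nm
lambda' = 0.0319 + 0.0028
= 0.0347 nm

0.0347


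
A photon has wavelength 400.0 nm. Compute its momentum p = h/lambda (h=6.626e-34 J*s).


p = h / lambda
= 6.626e-34 / (400.0e-9)
= 6.626e-34 / 4.0000e-07
= 1.6565e-27 kg*m/s

1.6565e-27


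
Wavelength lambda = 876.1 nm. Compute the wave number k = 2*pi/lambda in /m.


k = 2 * pi / lambda
= 6.2832 / (876.1e-9)
= 6.2832 / 8.7610e-07
= 7.1718e+06 /m

7.1718e+06


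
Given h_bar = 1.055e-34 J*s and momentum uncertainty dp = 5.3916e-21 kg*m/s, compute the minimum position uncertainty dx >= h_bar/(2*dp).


dx = h_bar / (2 * dp)
= 1.055e-34 / (2 * 5.3916e-21)
= 1.055e-34 / 1.0783e-20
= 9.7837e-15 m

9.7837e-15


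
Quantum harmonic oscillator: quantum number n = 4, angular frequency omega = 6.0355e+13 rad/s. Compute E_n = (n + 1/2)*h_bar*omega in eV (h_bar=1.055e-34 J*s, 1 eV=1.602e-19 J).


E = (n + 1/2) * h_bar * omega
= (4 + 0.5) * 1.055e-34 * 6.0355e+13
= 4.5 * 6.3675e-21
= 2.8654e-20 J
= 0.1789 eV

0.1789


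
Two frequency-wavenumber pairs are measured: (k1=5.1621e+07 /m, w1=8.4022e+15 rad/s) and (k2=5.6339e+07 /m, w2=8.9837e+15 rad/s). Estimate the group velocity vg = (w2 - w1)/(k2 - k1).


vg = (w2 - w1) / (k2 - k1)
= (8.9837e+15 - 8.4022e+15) / (5.6339e+07 - 5.1621e+07)
= 5.8150e+14 / 4.7180e+06
= 1.2325e+08 m/s

1.2325e+08


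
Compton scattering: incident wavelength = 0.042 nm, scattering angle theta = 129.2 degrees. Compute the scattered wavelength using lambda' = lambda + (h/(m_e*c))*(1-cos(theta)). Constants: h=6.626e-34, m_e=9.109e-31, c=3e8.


Compton wavelength: h/(m_e*c) = 2.4247e-12 m
d_lambda = 2.4247e-12 * (1 - cos(129.2 deg))
= 2.4247e-12 * 1.632029
= 3.9572e-12 m = 0.003957 nm
lambda' = 0.042 + 0.003957
= 0.045957 nm

0.045957
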